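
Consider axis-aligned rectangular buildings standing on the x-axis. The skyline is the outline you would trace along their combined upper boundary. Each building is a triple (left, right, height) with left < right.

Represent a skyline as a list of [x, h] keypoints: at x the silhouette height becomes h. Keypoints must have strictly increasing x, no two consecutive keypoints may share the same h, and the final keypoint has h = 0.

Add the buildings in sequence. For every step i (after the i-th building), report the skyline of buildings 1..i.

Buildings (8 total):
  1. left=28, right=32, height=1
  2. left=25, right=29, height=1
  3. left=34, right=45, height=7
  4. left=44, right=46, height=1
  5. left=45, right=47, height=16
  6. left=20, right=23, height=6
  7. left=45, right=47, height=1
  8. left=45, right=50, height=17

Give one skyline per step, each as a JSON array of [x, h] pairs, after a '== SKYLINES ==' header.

== SKYLINES ==
[[28,1],[32,0]]
[[25,1],[32,0]]
[[25,1],[32,0],[34,7],[45,0]]
[[25,1],[32,0],[34,7],[45,1],[46,0]]
[[25,1],[32,0],[34,7],[45,16],[47,0]]
[[20,6],[23,0],[25,1],[32,0],[34,7],[45,16],[47,0]]
[[20,6],[23,0],[25,1],[32,0],[34,7],[45,16],[47,0]]
[[20,6],[23,0],[25,1],[32,0],[34,7],[45,17],[50,0]]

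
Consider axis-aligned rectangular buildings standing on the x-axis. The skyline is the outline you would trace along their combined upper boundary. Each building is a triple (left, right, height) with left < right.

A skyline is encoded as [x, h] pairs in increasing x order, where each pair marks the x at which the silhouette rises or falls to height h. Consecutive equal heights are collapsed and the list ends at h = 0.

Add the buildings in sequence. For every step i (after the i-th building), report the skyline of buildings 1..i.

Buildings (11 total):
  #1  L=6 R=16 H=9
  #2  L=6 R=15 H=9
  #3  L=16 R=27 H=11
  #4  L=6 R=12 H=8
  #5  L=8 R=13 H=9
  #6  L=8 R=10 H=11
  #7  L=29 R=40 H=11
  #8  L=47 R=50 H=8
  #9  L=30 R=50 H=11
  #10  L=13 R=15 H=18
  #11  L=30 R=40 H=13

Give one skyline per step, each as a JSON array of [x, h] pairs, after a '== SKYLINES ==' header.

== SKYLINES ==
[[6,9],[16,0]]
[[6,9],[16,0]]
[[6,9],[16,11],[27,0]]
[[6,9],[16,11],[27,0]]
[[6,9],[16,11],[27,0]]
[[6,9],[8,11],[10,9],[16,11],[27,0]]
[[6,9],[8,11],[10,9],[16,11],[27,0],[29,11],[40,0]]
[[6,9],[8,11],[10,9],[16,11],[27,0],[29,11],[40,0],[47,8],[50,0]]
[[6,9],[8,11],[10,9],[16,11],[27,0],[29,11],[50,0]]
[[6,9],[8,11],[10,9],[13,18],[15,9],[16,11],[27,0],[29,11],[50,0]]
[[6,9],[8,11],[10,9],[13,18],[15,9],[16,11],[27,0],[29,11],[30,13],[40,11],[50,0]]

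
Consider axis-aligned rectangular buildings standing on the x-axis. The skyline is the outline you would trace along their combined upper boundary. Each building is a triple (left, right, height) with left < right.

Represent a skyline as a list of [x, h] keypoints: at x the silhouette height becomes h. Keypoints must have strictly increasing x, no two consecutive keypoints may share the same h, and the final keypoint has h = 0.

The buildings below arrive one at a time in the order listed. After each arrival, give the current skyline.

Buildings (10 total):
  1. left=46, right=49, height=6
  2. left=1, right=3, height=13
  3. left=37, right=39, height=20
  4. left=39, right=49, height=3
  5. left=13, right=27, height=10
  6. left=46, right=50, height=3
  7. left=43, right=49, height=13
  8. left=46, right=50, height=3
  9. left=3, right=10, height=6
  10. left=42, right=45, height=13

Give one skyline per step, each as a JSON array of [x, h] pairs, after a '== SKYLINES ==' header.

== SKYLINES ==
[[46,6],[49,0]]
[[1,13],[3,0],[46,6],[49,0]]
[[1,13],[3,0],[37,20],[39,0],[46,6],[49,0]]
[[1,13],[3,0],[37,20],[39,3],[46,6],[49,0]]
[[1,13],[3,0],[13,10],[27,0],[37,20],[39,3],[46,6],[49,0]]
[[1,13],[3,0],[13,10],[27,0],[37,20],[39,3],[46,6],[49,3],[50,0]]
[[1,13],[3,0],[13,10],[27,0],[37,20],[39,3],[43,13],[49,3],[50,0]]
[[1,13],[3,0],[13,10],[27,0],[37,20],[39,3],[43,13],[49,3],[50,0]]
[[1,13],[3,6],[10,0],[13,10],[27,0],[37,20],[39,3],[43,13],[49,3],[50,0]]
[[1,13],[3,6],[10,0],[13,10],[27,0],[37,20],[39,3],[42,13],[49,3],[50,0]]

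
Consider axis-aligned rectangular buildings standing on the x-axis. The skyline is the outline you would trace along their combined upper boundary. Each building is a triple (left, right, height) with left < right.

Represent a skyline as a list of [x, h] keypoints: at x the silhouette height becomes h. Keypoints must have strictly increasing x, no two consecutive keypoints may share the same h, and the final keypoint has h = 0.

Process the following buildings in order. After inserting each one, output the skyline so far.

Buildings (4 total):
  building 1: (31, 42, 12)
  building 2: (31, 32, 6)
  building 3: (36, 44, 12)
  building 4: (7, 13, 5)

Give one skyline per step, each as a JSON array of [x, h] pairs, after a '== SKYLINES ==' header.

== SKYLINES ==
[[31,12],[42,0]]
[[31,12],[42,0]]
[[31,12],[44,0]]
[[7,5],[13,0],[31,12],[44,0]]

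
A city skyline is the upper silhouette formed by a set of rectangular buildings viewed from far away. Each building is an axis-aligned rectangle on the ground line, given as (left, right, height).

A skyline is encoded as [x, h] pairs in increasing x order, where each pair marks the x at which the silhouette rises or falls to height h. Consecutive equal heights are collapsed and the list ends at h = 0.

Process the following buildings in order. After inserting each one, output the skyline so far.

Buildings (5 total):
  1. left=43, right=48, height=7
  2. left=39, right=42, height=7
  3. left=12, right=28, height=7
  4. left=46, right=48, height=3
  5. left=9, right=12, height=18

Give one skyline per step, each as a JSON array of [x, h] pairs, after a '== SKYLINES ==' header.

== SKYLINES ==
[[43,7],[48,0]]
[[39,7],[42,0],[43,7],[48,0]]
[[12,7],[28,0],[39,7],[42,0],[43,7],[48,0]]
[[12,7],[28,0],[39,7],[42,0],[43,7],[48,0]]
[[9,18],[12,7],[28,0],[39,7],[42,0],[43,7],[48,0]]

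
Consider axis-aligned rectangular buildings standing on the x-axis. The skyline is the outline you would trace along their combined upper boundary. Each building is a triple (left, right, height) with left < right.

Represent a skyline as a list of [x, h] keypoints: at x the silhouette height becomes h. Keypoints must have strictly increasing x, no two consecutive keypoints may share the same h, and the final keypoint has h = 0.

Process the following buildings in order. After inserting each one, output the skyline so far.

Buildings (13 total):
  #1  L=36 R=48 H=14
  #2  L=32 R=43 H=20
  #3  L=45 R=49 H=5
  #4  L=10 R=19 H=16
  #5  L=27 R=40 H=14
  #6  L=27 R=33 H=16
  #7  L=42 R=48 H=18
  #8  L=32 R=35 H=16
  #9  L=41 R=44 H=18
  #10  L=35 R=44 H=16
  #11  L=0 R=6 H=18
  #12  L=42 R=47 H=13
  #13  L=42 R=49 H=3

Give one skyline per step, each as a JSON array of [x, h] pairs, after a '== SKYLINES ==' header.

== SKYLINES ==
[[36,14],[48,0]]
[[32,20],[43,14],[48,0]]
[[32,20],[43,14],[48,5],[49,0]]
[[10,16],[19,0],[32,20],[43,14],[48,5],[49,0]]
[[10,16],[19,0],[27,14],[32,20],[43,14],[48,5],[49,0]]
[[10,16],[19,0],[27,16],[32,20],[43,14],[48,5],[49,0]]
[[10,16],[19,0],[27,16],[32,20],[43,18],[48,5],[49,0]]
[[10,16],[19,0],[27,16],[32,20],[43,18],[48,5],[49,0]]
[[10,16],[19,0],[27,16],[32,20],[43,18],[48,5],[49,0]]
[[10,16],[19,0],[27,16],[32,20],[43,18],[48,5],[49,0]]
[[0,18],[6,0],[10,16],[19,0],[27,16],[32,20],[43,18],[48,5],[49,0]]
[[0,18],[6,0],[10,16],[19,0],[27,16],[32,20],[43,18],[48,5],[49,0]]
[[0,18],[6,0],[10,16],[19,0],[27,16],[32,20],[43,18],[48,5],[49,0]]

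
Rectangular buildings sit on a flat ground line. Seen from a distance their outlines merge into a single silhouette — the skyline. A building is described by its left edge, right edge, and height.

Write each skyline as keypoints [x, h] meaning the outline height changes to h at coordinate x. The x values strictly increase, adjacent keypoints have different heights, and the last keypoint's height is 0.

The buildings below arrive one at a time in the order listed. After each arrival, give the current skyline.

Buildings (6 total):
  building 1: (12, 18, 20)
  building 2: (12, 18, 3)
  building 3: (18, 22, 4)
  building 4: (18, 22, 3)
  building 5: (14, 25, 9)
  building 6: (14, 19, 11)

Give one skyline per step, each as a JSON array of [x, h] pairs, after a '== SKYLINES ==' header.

== SKYLINES ==
[[12,20],[18,0]]
[[12,20],[18,0]]
[[12,20],[18,4],[22,0]]
[[12,20],[18,4],[22,0]]
[[12,20],[18,9],[25,0]]
[[12,20],[18,11],[19,9],[25,0]]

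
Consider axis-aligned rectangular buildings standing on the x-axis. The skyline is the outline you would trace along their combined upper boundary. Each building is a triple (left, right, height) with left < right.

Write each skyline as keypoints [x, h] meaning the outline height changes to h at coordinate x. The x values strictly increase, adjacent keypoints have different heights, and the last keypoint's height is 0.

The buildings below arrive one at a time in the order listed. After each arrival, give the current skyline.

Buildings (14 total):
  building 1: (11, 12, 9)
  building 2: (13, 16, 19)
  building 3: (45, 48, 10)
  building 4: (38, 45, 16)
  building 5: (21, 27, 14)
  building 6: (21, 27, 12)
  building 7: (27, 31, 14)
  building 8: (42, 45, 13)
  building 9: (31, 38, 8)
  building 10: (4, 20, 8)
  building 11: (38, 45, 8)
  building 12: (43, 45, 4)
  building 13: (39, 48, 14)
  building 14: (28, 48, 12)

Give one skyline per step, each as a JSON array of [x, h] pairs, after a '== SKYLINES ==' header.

== SKYLINES ==
[[11,9],[12,0]]
[[11,9],[12,0],[13,19],[16,0]]
[[11,9],[12,0],[13,19],[16,0],[45,10],[48,0]]
[[11,9],[12,0],[13,19],[16,0],[38,16],[45,10],[48,0]]
[[11,9],[12,0],[13,19],[16,0],[21,14],[27,0],[38,16],[45,10],[48,0]]
[[11,9],[12,0],[13,19],[16,0],[21,14],[27,0],[38,16],[45,10],[48,0]]
[[11,9],[12,0],[13,19],[16,0],[21,14],[31,0],[38,16],[45,10],[48,0]]
[[11,9],[12,0],[13,19],[16,0],[21,14],[31,0],[38,16],[45,10],[48,0]]
[[11,9],[12,0],[13,19],[16,0],[21,14],[31,8],[38,16],[45,10],[48,0]]
[[4,8],[11,9],[12,8],[13,19],[16,8],[20,0],[21,14],[31,8],[38,16],[45,10],[48,0]]
[[4,8],[11,9],[12,8],[13,19],[16,8],[20,0],[21,14],[31,8],[38,16],[45,10],[48,0]]
[[4,8],[11,9],[12,8],[13,19],[16,8],[20,0],[21,14],[31,8],[38,16],[45,10],[48,0]]
[[4,8],[11,9],[12,8],[13,19],[16,8],[20,0],[21,14],[31,8],[38,16],[45,14],[48,0]]
[[4,8],[11,9],[12,8],[13,19],[16,8],[20,0],[21,14],[31,12],[38,16],[45,14],[48,0]]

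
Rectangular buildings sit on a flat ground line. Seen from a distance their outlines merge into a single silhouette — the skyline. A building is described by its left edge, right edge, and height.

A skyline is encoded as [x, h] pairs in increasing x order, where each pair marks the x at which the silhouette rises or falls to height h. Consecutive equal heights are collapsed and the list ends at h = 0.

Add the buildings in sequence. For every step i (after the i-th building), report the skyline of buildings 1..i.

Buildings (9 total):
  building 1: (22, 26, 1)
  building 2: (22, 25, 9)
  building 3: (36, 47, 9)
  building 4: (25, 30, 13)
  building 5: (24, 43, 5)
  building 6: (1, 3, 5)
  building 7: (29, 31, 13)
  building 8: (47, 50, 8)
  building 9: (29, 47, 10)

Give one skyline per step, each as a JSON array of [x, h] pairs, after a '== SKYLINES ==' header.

== SKYLINES ==
[[22,1],[26,0]]
[[22,9],[25,1],[26,0]]
[[22,9],[25,1],[26,0],[36,9],[47,0]]
[[22,9],[25,13],[30,0],[36,9],[47,0]]
[[22,9],[25,13],[30,5],[36,9],[47,0]]
[[1,5],[3,0],[22,9],[25,13],[30,5],[36,9],[47,0]]
[[1,5],[3,0],[22,9],[25,13],[31,5],[36,9],[47,0]]
[[1,5],[3,0],[22,9],[25,13],[31,5],[36,9],[47,8],[50,0]]
[[1,5],[3,0],[22,9],[25,13],[31,10],[47,8],[50,0]]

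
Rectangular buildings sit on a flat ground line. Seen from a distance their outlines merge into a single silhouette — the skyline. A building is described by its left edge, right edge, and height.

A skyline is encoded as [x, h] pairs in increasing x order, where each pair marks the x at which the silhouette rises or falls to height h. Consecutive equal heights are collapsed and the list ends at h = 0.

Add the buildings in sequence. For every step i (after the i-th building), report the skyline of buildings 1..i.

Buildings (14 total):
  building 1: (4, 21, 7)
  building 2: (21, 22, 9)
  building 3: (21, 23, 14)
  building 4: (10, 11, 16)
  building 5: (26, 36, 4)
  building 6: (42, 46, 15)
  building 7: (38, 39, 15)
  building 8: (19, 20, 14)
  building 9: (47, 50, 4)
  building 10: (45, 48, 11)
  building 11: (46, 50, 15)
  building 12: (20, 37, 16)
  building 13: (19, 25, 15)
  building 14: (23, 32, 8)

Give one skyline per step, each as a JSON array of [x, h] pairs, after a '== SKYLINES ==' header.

== SKYLINES ==
[[4,7],[21,0]]
[[4,7],[21,9],[22,0]]
[[4,7],[21,14],[23,0]]
[[4,7],[10,16],[11,7],[21,14],[23,0]]
[[4,7],[10,16],[11,7],[21,14],[23,0],[26,4],[36,0]]
[[4,7],[10,16],[11,7],[21,14],[23,0],[26,4],[36,0],[42,15],[46,0]]
[[4,7],[10,16],[11,7],[21,14],[23,0],[26,4],[36,0],[38,15],[39,0],[42,15],[46,0]]
[[4,7],[10,16],[11,7],[19,14],[20,7],[21,14],[23,0],[26,4],[36,0],[38,15],[39,0],[42,15],[46,0]]
[[4,7],[10,16],[11,7],[19,14],[20,7],[21,14],[23,0],[26,4],[36,0],[38,15],[39,0],[42,15],[46,0],[47,4],[50,0]]
[[4,7],[10,16],[11,7],[19,14],[20,7],[21,14],[23,0],[26,4],[36,0],[38,15],[39,0],[42,15],[46,11],[48,4],[50,0]]
[[4,7],[10,16],[11,7],[19,14],[20,7],[21,14],[23,0],[26,4],[36,0],[38,15],[39,0],[42,15],[50,0]]
[[4,7],[10,16],[11,7],[19,14],[20,16],[37,0],[38,15],[39,0],[42,15],[50,0]]
[[4,7],[10,16],[11,7],[19,15],[20,16],[37,0],[38,15],[39,0],[42,15],[50,0]]
[[4,7],[10,16],[11,7],[19,15],[20,16],[37,0],[38,15],[39,0],[42,15],[50,0]]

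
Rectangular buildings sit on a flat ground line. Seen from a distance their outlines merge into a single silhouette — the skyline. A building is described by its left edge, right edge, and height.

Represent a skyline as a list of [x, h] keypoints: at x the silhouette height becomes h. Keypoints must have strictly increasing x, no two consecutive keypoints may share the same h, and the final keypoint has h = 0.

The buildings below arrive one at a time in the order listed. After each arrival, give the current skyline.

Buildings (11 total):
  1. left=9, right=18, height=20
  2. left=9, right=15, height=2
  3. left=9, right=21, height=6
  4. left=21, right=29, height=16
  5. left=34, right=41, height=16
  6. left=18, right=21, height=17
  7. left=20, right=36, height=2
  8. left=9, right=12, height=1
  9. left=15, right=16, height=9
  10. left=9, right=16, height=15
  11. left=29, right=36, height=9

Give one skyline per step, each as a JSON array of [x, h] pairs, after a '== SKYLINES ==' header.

== SKYLINES ==
[[9,20],[18,0]]
[[9,20],[18,0]]
[[9,20],[18,6],[21,0]]
[[9,20],[18,6],[21,16],[29,0]]
[[9,20],[18,6],[21,16],[29,0],[34,16],[41,0]]
[[9,20],[18,17],[21,16],[29,0],[34,16],[41,0]]
[[9,20],[18,17],[21,16],[29,2],[34,16],[41,0]]
[[9,20],[18,17],[21,16],[29,2],[34,16],[41,0]]
[[9,20],[18,17],[21,16],[29,2],[34,16],[41,0]]
[[9,20],[18,17],[21,16],[29,2],[34,16],[41,0]]
[[9,20],[18,17],[21,16],[29,9],[34,16],[41,0]]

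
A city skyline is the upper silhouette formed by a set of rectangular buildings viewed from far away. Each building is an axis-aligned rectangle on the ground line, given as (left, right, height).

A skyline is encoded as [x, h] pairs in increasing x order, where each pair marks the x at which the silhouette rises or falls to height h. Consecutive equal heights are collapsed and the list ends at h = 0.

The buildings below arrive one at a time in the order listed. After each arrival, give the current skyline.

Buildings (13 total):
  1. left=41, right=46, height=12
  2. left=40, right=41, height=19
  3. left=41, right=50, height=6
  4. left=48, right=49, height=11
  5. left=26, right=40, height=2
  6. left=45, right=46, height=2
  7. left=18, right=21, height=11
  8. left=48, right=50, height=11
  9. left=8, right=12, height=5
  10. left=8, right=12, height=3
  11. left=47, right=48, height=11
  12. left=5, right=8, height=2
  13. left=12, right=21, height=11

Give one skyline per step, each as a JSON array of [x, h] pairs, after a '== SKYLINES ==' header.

== SKYLINES ==
[[41,12],[46,0]]
[[40,19],[41,12],[46,0]]
[[40,19],[41,12],[46,6],[50,0]]
[[40,19],[41,12],[46,6],[48,11],[49,6],[50,0]]
[[26,2],[40,19],[41,12],[46,6],[48,11],[49,6],[50,0]]
[[26,2],[40,19],[41,12],[46,6],[48,11],[49,6],[50,0]]
[[18,11],[21,0],[26,2],[40,19],[41,12],[46,6],[48,11],[49,6],[50,0]]
[[18,11],[21,0],[26,2],[40,19],[41,12],[46,6],[48,11],[50,0]]
[[8,5],[12,0],[18,11],[21,0],[26,2],[40,19],[41,12],[46,6],[48,11],[50,0]]
[[8,5],[12,0],[18,11],[21,0],[26,2],[40,19],[41,12],[46,6],[48,11],[50,0]]
[[8,5],[12,0],[18,11],[21,0],[26,2],[40,19],[41,12],[46,6],[47,11],[50,0]]
[[5,2],[8,5],[12,0],[18,11],[21,0],[26,2],[40,19],[41,12],[46,6],[47,11],[50,0]]
[[5,2],[8,5],[12,11],[21,0],[26,2],[40,19],[41,12],[46,6],[47,11],[50,0]]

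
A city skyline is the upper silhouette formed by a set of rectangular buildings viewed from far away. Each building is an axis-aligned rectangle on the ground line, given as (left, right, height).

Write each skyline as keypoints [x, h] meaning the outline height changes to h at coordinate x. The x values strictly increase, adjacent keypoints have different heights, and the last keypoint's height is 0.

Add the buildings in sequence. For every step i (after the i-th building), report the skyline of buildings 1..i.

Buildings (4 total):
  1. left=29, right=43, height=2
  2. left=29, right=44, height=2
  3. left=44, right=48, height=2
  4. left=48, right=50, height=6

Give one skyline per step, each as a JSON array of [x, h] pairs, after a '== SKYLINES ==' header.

== SKYLINES ==
[[29,2],[43,0]]
[[29,2],[44,0]]
[[29,2],[48,0]]
[[29,2],[48,6],[50,0]]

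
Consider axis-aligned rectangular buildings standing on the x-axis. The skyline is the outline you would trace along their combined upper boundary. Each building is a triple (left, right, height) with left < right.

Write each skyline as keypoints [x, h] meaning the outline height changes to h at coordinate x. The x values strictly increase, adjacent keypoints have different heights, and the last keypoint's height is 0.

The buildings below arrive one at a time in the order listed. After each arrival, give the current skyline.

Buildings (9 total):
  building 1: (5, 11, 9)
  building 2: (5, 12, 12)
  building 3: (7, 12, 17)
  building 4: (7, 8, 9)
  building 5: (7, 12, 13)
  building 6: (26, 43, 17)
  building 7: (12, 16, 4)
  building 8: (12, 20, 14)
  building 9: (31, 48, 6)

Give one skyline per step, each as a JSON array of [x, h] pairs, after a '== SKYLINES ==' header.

== SKYLINES ==
[[5,9],[11,0]]
[[5,12],[12,0]]
[[5,12],[7,17],[12,0]]
[[5,12],[7,17],[12,0]]
[[5,12],[7,17],[12,0]]
[[5,12],[7,17],[12,0],[26,17],[43,0]]
[[5,12],[7,17],[12,4],[16,0],[26,17],[43,0]]
[[5,12],[7,17],[12,14],[20,0],[26,17],[43,0]]
[[5,12],[7,17],[12,14],[20,0],[26,17],[43,6],[48,0]]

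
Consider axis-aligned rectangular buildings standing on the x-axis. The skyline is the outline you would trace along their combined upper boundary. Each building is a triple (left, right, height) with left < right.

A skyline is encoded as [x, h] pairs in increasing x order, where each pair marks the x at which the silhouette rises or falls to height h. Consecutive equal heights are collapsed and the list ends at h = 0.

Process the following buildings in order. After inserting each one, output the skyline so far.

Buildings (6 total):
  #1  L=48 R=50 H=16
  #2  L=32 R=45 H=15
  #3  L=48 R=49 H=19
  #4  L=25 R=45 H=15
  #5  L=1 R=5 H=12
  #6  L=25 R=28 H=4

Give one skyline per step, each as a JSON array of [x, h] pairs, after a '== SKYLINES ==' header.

== SKYLINES ==
[[48,16],[50,0]]
[[32,15],[45,0],[48,16],[50,0]]
[[32,15],[45,0],[48,19],[49,16],[50,0]]
[[25,15],[45,0],[48,19],[49,16],[50,0]]
[[1,12],[5,0],[25,15],[45,0],[48,19],[49,16],[50,0]]
[[1,12],[5,0],[25,15],[45,0],[48,19],[49,16],[50,0]]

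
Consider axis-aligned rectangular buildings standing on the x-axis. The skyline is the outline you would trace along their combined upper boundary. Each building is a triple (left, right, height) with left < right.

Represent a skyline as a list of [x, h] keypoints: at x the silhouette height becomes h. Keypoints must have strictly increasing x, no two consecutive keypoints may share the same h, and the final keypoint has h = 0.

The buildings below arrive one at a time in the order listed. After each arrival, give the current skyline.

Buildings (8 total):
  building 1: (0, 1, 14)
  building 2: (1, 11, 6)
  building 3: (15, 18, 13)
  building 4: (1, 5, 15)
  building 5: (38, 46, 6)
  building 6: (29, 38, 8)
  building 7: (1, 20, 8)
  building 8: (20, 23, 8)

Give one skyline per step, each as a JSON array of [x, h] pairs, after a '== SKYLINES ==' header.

== SKYLINES ==
[[0,14],[1,0]]
[[0,14],[1,6],[11,0]]
[[0,14],[1,6],[11,0],[15,13],[18,0]]
[[0,14],[1,15],[5,6],[11,0],[15,13],[18,0]]
[[0,14],[1,15],[5,6],[11,0],[15,13],[18,0],[38,6],[46,0]]
[[0,14],[1,15],[5,6],[11,0],[15,13],[18,0],[29,8],[38,6],[46,0]]
[[0,14],[1,15],[5,8],[15,13],[18,8],[20,0],[29,8],[38,6],[46,0]]
[[0,14],[1,15],[5,8],[15,13],[18,8],[23,0],[29,8],[38,6],[46,0]]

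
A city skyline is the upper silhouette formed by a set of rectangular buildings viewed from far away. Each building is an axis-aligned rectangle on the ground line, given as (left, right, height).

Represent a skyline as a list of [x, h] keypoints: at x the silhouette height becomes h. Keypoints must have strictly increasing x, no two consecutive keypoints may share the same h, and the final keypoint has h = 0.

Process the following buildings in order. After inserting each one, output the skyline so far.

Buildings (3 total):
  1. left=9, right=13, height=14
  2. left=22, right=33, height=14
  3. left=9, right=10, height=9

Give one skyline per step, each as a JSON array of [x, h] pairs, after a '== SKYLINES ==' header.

== SKYLINES ==
[[9,14],[13,0]]
[[9,14],[13,0],[22,14],[33,0]]
[[9,14],[13,0],[22,14],[33,0]]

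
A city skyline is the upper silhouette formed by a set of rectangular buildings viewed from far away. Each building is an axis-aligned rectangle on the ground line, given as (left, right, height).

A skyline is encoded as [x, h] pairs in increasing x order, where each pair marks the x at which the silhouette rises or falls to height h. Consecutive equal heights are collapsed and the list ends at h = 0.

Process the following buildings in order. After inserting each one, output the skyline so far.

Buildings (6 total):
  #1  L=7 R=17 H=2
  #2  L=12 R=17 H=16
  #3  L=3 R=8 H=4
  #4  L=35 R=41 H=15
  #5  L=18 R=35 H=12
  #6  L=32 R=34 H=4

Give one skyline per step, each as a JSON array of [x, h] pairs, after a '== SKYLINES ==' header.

== SKYLINES ==
[[7,2],[17,0]]
[[7,2],[12,16],[17,0]]
[[3,4],[8,2],[12,16],[17,0]]
[[3,4],[8,2],[12,16],[17,0],[35,15],[41,0]]
[[3,4],[8,2],[12,16],[17,0],[18,12],[35,15],[41,0]]
[[3,4],[8,2],[12,16],[17,0],[18,12],[35,15],[41,0]]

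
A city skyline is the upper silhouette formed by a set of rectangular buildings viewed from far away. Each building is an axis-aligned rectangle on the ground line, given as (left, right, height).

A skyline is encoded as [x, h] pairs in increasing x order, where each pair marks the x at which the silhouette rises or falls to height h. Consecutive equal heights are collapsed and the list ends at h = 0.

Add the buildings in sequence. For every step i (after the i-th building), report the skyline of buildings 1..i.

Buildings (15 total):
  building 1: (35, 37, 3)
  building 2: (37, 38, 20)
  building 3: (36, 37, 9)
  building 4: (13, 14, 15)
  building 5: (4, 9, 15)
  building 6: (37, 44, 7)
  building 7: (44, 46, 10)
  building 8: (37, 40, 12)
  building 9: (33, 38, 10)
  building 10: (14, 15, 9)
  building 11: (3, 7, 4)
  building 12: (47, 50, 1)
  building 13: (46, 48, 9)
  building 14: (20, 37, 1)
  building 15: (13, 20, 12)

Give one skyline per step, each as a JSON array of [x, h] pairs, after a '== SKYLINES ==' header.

== SKYLINES ==
[[35,3],[37,0]]
[[35,3],[37,20],[38,0]]
[[35,3],[36,9],[37,20],[38,0]]
[[13,15],[14,0],[35,3],[36,9],[37,20],[38,0]]
[[4,15],[9,0],[13,15],[14,0],[35,3],[36,9],[37,20],[38,0]]
[[4,15],[9,0],[13,15],[14,0],[35,3],[36,9],[37,20],[38,7],[44,0]]
[[4,15],[9,0],[13,15],[14,0],[35,3],[36,9],[37,20],[38,7],[44,10],[46,0]]
[[4,15],[9,0],[13,15],[14,0],[35,3],[36,9],[37,20],[38,12],[40,7],[44,10],[46,0]]
[[4,15],[9,0],[13,15],[14,0],[33,10],[37,20],[38,12],[40,7],[44,10],[46,0]]
[[4,15],[9,0],[13,15],[14,9],[15,0],[33,10],[37,20],[38,12],[40,7],[44,10],[46,0]]
[[3,4],[4,15],[9,0],[13,15],[14,9],[15,0],[33,10],[37,20],[38,12],[40,7],[44,10],[46,0]]
[[3,4],[4,15],[9,0],[13,15],[14,9],[15,0],[33,10],[37,20],[38,12],[40,7],[44,10],[46,0],[47,1],[50,0]]
[[3,4],[4,15],[9,0],[13,15],[14,9],[15,0],[33,10],[37,20],[38,12],[40,7],[44,10],[46,9],[48,1],[50,0]]
[[3,4],[4,15],[9,0],[13,15],[14,9],[15,0],[20,1],[33,10],[37,20],[38,12],[40,7],[44,10],[46,9],[48,1],[50,0]]
[[3,4],[4,15],[9,0],[13,15],[14,12],[20,1],[33,10],[37,20],[38,12],[40,7],[44,10],[46,9],[48,1],[50,0]]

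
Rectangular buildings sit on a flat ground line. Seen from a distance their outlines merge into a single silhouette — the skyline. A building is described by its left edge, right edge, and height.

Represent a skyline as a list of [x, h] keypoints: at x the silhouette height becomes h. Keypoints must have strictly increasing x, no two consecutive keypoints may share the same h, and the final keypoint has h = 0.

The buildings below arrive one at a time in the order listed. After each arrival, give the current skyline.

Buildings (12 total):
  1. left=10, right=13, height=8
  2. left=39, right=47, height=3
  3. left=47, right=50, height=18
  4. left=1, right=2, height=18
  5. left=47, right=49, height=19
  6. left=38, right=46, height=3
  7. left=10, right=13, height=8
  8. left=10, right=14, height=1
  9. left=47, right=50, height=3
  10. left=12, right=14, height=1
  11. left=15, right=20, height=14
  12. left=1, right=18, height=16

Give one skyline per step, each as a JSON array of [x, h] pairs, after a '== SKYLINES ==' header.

== SKYLINES ==
[[10,8],[13,0]]
[[10,8],[13,0],[39,3],[47,0]]
[[10,8],[13,0],[39,3],[47,18],[50,0]]
[[1,18],[2,0],[10,8],[13,0],[39,3],[47,18],[50,0]]
[[1,18],[2,0],[10,8],[13,0],[39,3],[47,19],[49,18],[50,0]]
[[1,18],[2,0],[10,8],[13,0],[38,3],[47,19],[49,18],[50,0]]
[[1,18],[2,0],[10,8],[13,0],[38,3],[47,19],[49,18],[50,0]]
[[1,18],[2,0],[10,8],[13,1],[14,0],[38,3],[47,19],[49,18],[50,0]]
[[1,18],[2,0],[10,8],[13,1],[14,0],[38,3],[47,19],[49,18],[50,0]]
[[1,18],[2,0],[10,8],[13,1],[14,0],[38,3],[47,19],[49,18],[50,0]]
[[1,18],[2,0],[10,8],[13,1],[14,0],[15,14],[20,0],[38,3],[47,19],[49,18],[50,0]]
[[1,18],[2,16],[18,14],[20,0],[38,3],[47,19],[49,18],[50,0]]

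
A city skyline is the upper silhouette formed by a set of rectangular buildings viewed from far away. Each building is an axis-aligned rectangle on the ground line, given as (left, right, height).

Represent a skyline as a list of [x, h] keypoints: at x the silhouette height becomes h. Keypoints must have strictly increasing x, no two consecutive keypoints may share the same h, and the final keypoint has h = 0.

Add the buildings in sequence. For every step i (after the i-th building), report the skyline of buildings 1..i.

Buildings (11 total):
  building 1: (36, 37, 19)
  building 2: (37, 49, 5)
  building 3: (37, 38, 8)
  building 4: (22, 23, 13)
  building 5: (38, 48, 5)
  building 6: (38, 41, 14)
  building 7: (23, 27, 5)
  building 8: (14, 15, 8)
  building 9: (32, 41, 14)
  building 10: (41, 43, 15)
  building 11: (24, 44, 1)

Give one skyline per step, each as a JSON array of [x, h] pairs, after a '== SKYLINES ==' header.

== SKYLINES ==
[[36,19],[37,0]]
[[36,19],[37,5],[49,0]]
[[36,19],[37,8],[38,5],[49,0]]
[[22,13],[23,0],[36,19],[37,8],[38,5],[49,0]]
[[22,13],[23,0],[36,19],[37,8],[38,5],[49,0]]
[[22,13],[23,0],[36,19],[37,8],[38,14],[41,5],[49,0]]
[[22,13],[23,5],[27,0],[36,19],[37,8],[38,14],[41,5],[49,0]]
[[14,8],[15,0],[22,13],[23,5],[27,0],[36,19],[37,8],[38,14],[41,5],[49,0]]
[[14,8],[15,0],[22,13],[23,5],[27,0],[32,14],[36,19],[37,14],[41,5],[49,0]]
[[14,8],[15,0],[22,13],[23,5],[27,0],[32,14],[36,19],[37,14],[41,15],[43,5],[49,0]]
[[14,8],[15,0],[22,13],[23,5],[27,1],[32,14],[36,19],[37,14],[41,15],[43,5],[49,0]]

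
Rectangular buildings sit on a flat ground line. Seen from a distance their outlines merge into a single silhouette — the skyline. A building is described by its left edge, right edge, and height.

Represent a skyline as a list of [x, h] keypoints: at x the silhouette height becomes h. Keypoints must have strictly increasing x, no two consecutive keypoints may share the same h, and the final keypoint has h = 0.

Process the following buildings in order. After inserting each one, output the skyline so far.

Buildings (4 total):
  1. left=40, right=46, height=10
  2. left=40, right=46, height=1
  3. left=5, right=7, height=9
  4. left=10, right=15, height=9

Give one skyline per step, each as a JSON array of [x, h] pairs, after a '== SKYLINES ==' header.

== SKYLINES ==
[[40,10],[46,0]]
[[40,10],[46,0]]
[[5,9],[7,0],[40,10],[46,0]]
[[5,9],[7,0],[10,9],[15,0],[40,10],[46,0]]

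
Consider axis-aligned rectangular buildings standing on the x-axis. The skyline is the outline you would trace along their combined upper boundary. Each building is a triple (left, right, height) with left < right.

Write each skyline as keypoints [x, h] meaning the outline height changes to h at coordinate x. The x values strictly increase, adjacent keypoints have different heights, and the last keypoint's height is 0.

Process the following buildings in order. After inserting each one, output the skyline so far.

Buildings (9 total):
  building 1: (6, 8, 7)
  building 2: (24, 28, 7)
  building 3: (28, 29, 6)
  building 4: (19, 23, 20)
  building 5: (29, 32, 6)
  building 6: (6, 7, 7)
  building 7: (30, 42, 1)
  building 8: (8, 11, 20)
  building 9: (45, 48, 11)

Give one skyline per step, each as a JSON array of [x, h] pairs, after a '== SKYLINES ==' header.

== SKYLINES ==
[[6,7],[8,0]]
[[6,7],[8,0],[24,7],[28,0]]
[[6,7],[8,0],[24,7],[28,6],[29,0]]
[[6,7],[8,0],[19,20],[23,0],[24,7],[28,6],[29,0]]
[[6,7],[8,0],[19,20],[23,0],[24,7],[28,6],[32,0]]
[[6,7],[8,0],[19,20],[23,0],[24,7],[28,6],[32,0]]
[[6,7],[8,0],[19,20],[23,0],[24,7],[28,6],[32,1],[42,0]]
[[6,7],[8,20],[11,0],[19,20],[23,0],[24,7],[28,6],[32,1],[42,0]]
[[6,7],[8,20],[11,0],[19,20],[23,0],[24,7],[28,6],[32,1],[42,0],[45,11],[48,0]]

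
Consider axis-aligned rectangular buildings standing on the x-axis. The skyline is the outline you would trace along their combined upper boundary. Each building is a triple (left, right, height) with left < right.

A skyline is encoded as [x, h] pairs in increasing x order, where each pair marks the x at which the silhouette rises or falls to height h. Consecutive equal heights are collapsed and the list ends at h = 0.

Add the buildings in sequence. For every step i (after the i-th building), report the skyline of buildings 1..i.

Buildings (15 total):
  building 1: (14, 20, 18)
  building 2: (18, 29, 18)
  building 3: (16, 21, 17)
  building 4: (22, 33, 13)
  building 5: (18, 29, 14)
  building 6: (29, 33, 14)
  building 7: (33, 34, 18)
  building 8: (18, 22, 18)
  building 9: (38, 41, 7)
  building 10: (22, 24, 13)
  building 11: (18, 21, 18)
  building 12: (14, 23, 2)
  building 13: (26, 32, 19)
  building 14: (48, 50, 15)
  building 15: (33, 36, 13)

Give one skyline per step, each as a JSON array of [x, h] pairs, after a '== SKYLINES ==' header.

== SKYLINES ==
[[14,18],[20,0]]
[[14,18],[29,0]]
[[14,18],[29,0]]
[[14,18],[29,13],[33,0]]
[[14,18],[29,13],[33,0]]
[[14,18],[29,14],[33,0]]
[[14,18],[29,14],[33,18],[34,0]]
[[14,18],[29,14],[33,18],[34,0]]
[[14,18],[29,14],[33,18],[34,0],[38,7],[41,0]]
[[14,18],[29,14],[33,18],[34,0],[38,7],[41,0]]
[[14,18],[29,14],[33,18],[34,0],[38,7],[41,0]]
[[14,18],[29,14],[33,18],[34,0],[38,7],[41,0]]
[[14,18],[26,19],[32,14],[33,18],[34,0],[38,7],[41,0]]
[[14,18],[26,19],[32,14],[33,18],[34,0],[38,7],[41,0],[48,15],[50,0]]
[[14,18],[26,19],[32,14],[33,18],[34,13],[36,0],[38,7],[41,0],[48,15],[50,0]]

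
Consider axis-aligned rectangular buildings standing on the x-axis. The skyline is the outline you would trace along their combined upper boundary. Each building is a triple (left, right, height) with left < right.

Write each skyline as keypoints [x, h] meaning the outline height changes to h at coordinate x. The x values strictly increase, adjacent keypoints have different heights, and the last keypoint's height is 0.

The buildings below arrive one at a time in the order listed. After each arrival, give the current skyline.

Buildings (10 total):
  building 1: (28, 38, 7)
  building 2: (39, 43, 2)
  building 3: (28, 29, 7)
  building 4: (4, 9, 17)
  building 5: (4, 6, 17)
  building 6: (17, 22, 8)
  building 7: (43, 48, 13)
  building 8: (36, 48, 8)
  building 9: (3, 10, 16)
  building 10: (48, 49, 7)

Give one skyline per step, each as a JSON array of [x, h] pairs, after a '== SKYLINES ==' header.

== SKYLINES ==
[[28,7],[38,0]]
[[28,7],[38,0],[39,2],[43,0]]
[[28,7],[38,0],[39,2],[43,0]]
[[4,17],[9,0],[28,7],[38,0],[39,2],[43,0]]
[[4,17],[9,0],[28,7],[38,0],[39,2],[43,0]]
[[4,17],[9,0],[17,8],[22,0],[28,7],[38,0],[39,2],[43,0]]
[[4,17],[9,0],[17,8],[22,0],[28,7],[38,0],[39,2],[43,13],[48,0]]
[[4,17],[9,0],[17,8],[22,0],[28,7],[36,8],[43,13],[48,0]]
[[3,16],[4,17],[9,16],[10,0],[17,8],[22,0],[28,7],[36,8],[43,13],[48,0]]
[[3,16],[4,17],[9,16],[10,0],[17,8],[22,0],[28,7],[36,8],[43,13],[48,7],[49,0]]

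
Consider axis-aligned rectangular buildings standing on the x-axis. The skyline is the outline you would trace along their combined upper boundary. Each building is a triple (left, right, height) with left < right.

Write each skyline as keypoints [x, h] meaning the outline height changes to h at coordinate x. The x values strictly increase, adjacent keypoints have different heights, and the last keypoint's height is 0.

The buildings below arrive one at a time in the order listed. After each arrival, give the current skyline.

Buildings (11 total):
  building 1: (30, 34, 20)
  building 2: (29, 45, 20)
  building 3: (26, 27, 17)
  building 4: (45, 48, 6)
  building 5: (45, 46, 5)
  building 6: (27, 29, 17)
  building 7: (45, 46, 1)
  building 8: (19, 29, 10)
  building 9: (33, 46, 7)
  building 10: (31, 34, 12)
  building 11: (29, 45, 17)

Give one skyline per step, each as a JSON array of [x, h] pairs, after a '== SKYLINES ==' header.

== SKYLINES ==
[[30,20],[34,0]]
[[29,20],[45,0]]
[[26,17],[27,0],[29,20],[45,0]]
[[26,17],[27,0],[29,20],[45,6],[48,0]]
[[26,17],[27,0],[29,20],[45,6],[48,0]]
[[26,17],[29,20],[45,6],[48,0]]
[[26,17],[29,20],[45,6],[48,0]]
[[19,10],[26,17],[29,20],[45,6],[48,0]]
[[19,10],[26,17],[29,20],[45,7],[46,6],[48,0]]
[[19,10],[26,17],[29,20],[45,7],[46,6],[48,0]]
[[19,10],[26,17],[29,20],[45,7],[46,6],[48,0]]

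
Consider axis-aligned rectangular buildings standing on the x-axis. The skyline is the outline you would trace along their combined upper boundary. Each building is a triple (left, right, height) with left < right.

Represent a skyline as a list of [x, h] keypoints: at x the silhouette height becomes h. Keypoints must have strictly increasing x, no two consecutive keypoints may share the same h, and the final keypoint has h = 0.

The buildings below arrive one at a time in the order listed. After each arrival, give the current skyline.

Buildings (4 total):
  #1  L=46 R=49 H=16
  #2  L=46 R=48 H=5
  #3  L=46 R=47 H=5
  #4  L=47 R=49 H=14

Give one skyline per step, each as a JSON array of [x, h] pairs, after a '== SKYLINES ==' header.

== SKYLINES ==
[[46,16],[49,0]]
[[46,16],[49,0]]
[[46,16],[49,0]]
[[46,16],[49,0]]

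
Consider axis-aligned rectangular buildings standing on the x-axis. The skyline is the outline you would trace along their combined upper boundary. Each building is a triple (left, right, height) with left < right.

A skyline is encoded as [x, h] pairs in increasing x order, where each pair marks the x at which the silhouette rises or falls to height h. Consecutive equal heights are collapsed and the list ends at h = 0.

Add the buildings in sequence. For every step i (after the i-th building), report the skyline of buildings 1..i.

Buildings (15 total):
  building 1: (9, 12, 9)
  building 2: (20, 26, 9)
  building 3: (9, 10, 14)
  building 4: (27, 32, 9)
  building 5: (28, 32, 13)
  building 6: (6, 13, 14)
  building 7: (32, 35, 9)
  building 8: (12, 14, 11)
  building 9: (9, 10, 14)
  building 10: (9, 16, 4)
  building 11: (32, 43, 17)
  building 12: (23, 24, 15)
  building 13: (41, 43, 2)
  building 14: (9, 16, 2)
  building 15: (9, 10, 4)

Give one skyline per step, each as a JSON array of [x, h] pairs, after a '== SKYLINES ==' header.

== SKYLINES ==
[[9,9],[12,0]]
[[9,9],[12,0],[20,9],[26,0]]
[[9,14],[10,9],[12,0],[20,9],[26,0]]
[[9,14],[10,9],[12,0],[20,9],[26,0],[27,9],[32,0]]
[[9,14],[10,9],[12,0],[20,9],[26,0],[27,9],[28,13],[32,0]]
[[6,14],[13,0],[20,9],[26,0],[27,9],[28,13],[32,0]]
[[6,14],[13,0],[20,9],[26,0],[27,9],[28,13],[32,9],[35,0]]
[[6,14],[13,11],[14,0],[20,9],[26,0],[27,9],[28,13],[32,9],[35,0]]
[[6,14],[13,11],[14,0],[20,9],[26,0],[27,9],[28,13],[32,9],[35,0]]
[[6,14],[13,11],[14,4],[16,0],[20,9],[26,0],[27,9],[28,13],[32,9],[35,0]]
[[6,14],[13,11],[14,4],[16,0],[20,9],[26,0],[27,9],[28,13],[32,17],[43,0]]
[[6,14],[13,11],[14,4],[16,0],[20,9],[23,15],[24,9],[26,0],[27,9],[28,13],[32,17],[43,0]]
[[6,14],[13,11],[14,4],[16,0],[20,9],[23,15],[24,9],[26,0],[27,9],[28,13],[32,17],[43,0]]
[[6,14],[13,11],[14,4],[16,0],[20,9],[23,15],[24,9],[26,0],[27,9],[28,13],[32,17],[43,0]]
[[6,14],[13,11],[14,4],[16,0],[20,9],[23,15],[24,9],[26,0],[27,9],[28,13],[32,17],[43,0]]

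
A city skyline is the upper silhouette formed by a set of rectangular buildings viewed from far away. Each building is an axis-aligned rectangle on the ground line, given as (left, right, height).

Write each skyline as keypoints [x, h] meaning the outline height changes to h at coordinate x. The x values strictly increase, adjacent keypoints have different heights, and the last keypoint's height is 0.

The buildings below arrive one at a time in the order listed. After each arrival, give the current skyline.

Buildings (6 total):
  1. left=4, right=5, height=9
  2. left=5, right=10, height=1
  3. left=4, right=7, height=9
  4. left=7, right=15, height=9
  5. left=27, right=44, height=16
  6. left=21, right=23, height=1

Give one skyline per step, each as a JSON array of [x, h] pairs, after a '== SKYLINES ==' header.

== SKYLINES ==
[[4,9],[5,0]]
[[4,9],[5,1],[10,0]]
[[4,9],[7,1],[10,0]]
[[4,9],[15,0]]
[[4,9],[15,0],[27,16],[44,0]]
[[4,9],[15,0],[21,1],[23,0],[27,16],[44,0]]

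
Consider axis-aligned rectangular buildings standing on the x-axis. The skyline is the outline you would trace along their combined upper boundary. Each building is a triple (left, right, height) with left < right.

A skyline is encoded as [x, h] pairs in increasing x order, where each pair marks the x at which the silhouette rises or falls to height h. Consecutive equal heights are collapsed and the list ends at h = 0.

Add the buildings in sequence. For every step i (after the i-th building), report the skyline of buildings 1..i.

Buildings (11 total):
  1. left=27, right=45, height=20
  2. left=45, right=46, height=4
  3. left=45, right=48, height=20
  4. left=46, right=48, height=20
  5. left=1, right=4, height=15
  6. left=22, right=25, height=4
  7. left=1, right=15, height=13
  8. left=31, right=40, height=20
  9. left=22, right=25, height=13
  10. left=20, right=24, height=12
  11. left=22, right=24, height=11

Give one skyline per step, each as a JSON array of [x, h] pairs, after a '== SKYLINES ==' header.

== SKYLINES ==
[[27,20],[45,0]]
[[27,20],[45,4],[46,0]]
[[27,20],[48,0]]
[[27,20],[48,0]]
[[1,15],[4,0],[27,20],[48,0]]
[[1,15],[4,0],[22,4],[25,0],[27,20],[48,0]]
[[1,15],[4,13],[15,0],[22,4],[25,0],[27,20],[48,0]]
[[1,15],[4,13],[15,0],[22,4],[25,0],[27,20],[48,0]]
[[1,15],[4,13],[15,0],[22,13],[25,0],[27,20],[48,0]]
[[1,15],[4,13],[15,0],[20,12],[22,13],[25,0],[27,20],[48,0]]
[[1,15],[4,13],[15,0],[20,12],[22,13],[25,0],[27,20],[48,0]]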